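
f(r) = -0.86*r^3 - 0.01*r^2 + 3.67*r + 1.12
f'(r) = -2.58*r^2 - 0.02*r + 3.67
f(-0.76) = -1.30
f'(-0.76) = 2.19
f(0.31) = 2.23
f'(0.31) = 3.42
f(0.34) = 2.33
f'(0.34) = 3.36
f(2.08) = 0.97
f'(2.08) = -7.53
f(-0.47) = -0.52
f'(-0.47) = 3.11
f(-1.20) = -1.81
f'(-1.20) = -0.02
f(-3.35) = 21.05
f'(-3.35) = -25.22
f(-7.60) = 350.17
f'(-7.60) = -145.20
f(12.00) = -1442.36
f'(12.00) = -368.09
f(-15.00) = 2846.32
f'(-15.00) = -576.53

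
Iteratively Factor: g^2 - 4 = (g + 2)*(g - 2)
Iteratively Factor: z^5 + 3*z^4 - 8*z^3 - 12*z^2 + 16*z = (z + 2)*(z^4 + z^3 - 10*z^2 + 8*z) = (z - 1)*(z + 2)*(z^3 + 2*z^2 - 8*z) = (z - 2)*(z - 1)*(z + 2)*(z^2 + 4*z) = (z - 2)*(z - 1)*(z + 2)*(z + 4)*(z)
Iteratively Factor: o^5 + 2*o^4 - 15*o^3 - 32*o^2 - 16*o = (o - 4)*(o^4 + 6*o^3 + 9*o^2 + 4*o) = (o - 4)*(o + 1)*(o^3 + 5*o^2 + 4*o) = o*(o - 4)*(o + 1)*(o^2 + 5*o + 4) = o*(o - 4)*(o + 1)^2*(o + 4)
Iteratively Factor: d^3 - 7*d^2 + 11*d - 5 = (d - 1)*(d^2 - 6*d + 5) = (d - 5)*(d - 1)*(d - 1)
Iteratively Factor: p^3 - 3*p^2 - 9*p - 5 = (p + 1)*(p^2 - 4*p - 5) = (p - 5)*(p + 1)*(p + 1)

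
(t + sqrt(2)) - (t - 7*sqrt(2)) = 8*sqrt(2)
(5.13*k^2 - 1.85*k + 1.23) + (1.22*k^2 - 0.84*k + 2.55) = 6.35*k^2 - 2.69*k + 3.78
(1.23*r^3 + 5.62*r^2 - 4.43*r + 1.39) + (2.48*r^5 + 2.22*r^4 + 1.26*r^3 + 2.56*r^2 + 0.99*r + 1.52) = 2.48*r^5 + 2.22*r^4 + 2.49*r^3 + 8.18*r^2 - 3.44*r + 2.91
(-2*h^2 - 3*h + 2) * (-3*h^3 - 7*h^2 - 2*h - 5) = 6*h^5 + 23*h^4 + 19*h^3 + 2*h^2 + 11*h - 10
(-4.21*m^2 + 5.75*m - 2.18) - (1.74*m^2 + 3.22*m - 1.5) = -5.95*m^2 + 2.53*m - 0.68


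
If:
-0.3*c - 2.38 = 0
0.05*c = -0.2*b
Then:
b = 1.98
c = -7.93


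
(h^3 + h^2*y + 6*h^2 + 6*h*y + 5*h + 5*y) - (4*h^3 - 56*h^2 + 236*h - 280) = -3*h^3 + h^2*y + 62*h^2 + 6*h*y - 231*h + 5*y + 280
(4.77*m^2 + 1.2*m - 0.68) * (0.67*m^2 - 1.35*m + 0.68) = 3.1959*m^4 - 5.6355*m^3 + 1.168*m^2 + 1.734*m - 0.4624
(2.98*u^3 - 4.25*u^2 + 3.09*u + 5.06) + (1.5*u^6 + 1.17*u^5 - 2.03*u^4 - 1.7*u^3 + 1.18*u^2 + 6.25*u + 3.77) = 1.5*u^6 + 1.17*u^5 - 2.03*u^4 + 1.28*u^3 - 3.07*u^2 + 9.34*u + 8.83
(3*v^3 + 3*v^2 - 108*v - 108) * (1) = 3*v^3 + 3*v^2 - 108*v - 108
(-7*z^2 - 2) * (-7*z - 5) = 49*z^3 + 35*z^2 + 14*z + 10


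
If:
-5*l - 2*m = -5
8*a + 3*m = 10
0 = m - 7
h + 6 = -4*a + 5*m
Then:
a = -11/8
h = 69/2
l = -9/5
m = 7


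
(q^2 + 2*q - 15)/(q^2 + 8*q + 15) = (q - 3)/(q + 3)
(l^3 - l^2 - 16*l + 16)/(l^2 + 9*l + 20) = (l^2 - 5*l + 4)/(l + 5)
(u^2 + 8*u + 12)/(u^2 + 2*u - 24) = (u + 2)/(u - 4)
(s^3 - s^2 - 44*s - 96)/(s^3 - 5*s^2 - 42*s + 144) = (s^2 + 7*s + 12)/(s^2 + 3*s - 18)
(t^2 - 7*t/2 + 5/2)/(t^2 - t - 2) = (-t^2 + 7*t/2 - 5/2)/(-t^2 + t + 2)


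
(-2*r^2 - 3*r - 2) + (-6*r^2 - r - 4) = -8*r^2 - 4*r - 6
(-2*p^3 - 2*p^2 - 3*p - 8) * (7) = -14*p^3 - 14*p^2 - 21*p - 56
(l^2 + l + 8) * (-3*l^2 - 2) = -3*l^4 - 3*l^3 - 26*l^2 - 2*l - 16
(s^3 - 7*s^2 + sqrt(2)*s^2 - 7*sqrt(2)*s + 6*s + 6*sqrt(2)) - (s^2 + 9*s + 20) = s^3 - 8*s^2 + sqrt(2)*s^2 - 7*sqrt(2)*s - 3*s - 20 + 6*sqrt(2)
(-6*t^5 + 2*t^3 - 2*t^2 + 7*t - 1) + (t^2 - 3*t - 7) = -6*t^5 + 2*t^3 - t^2 + 4*t - 8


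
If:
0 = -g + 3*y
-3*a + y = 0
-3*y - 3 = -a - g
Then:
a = 3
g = 27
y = 9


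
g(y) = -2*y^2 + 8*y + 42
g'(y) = 8 - 4*y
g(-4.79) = -42.21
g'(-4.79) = 27.16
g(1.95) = 50.00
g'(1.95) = 0.20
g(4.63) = 36.17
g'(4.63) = -10.52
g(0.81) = 47.17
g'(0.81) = 4.76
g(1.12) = 48.45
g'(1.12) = 3.52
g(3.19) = 47.17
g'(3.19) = -4.76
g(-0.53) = 37.20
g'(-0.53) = 10.12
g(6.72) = 5.44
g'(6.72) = -18.88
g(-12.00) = -342.00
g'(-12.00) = 56.00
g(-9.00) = -192.00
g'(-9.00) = 44.00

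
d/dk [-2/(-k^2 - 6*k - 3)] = 4*(-k - 3)/(k^2 + 6*k + 3)^2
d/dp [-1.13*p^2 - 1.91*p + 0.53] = -2.26*p - 1.91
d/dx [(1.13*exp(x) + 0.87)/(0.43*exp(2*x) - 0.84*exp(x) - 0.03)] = (-0.4859*exp(2*x) - 0.7482*exp(x) + 0.6969)*exp(x)/(0.1849*exp(4*x) - 0.7224*exp(3*x) + 0.6798*exp(2*x) + 0.0504*exp(x) + 0.0009)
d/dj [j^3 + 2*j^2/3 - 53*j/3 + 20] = 3*j^2 + 4*j/3 - 53/3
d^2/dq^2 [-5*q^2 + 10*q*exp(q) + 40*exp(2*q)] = 10*q*exp(q) + 160*exp(2*q) + 20*exp(q) - 10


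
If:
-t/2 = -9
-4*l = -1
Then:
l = 1/4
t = 18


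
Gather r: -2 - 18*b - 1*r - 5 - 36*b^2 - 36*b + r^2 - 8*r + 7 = -36*b^2 - 54*b + r^2 - 9*r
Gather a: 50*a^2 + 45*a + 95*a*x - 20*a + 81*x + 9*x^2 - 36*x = 50*a^2 + a*(95*x + 25) + 9*x^2 + 45*x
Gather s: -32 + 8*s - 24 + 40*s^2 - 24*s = 40*s^2 - 16*s - 56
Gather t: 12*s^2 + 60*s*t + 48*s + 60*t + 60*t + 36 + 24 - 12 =12*s^2 + 48*s + t*(60*s + 120) + 48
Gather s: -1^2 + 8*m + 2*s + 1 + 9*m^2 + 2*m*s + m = 9*m^2 + 9*m + s*(2*m + 2)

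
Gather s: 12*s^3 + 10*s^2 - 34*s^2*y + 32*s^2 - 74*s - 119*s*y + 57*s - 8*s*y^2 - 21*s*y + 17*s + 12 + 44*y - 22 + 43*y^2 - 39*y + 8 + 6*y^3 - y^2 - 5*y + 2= 12*s^3 + s^2*(42 - 34*y) + s*(-8*y^2 - 140*y) + 6*y^3 + 42*y^2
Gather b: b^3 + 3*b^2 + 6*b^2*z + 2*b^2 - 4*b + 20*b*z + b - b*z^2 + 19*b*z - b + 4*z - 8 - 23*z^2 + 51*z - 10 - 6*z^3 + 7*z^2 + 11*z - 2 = b^3 + b^2*(6*z + 5) + b*(-z^2 + 39*z - 4) - 6*z^3 - 16*z^2 + 66*z - 20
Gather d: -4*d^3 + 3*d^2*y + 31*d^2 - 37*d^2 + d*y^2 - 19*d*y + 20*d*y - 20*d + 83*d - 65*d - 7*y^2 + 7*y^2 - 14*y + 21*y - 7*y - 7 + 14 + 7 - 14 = -4*d^3 + d^2*(3*y - 6) + d*(y^2 + y - 2)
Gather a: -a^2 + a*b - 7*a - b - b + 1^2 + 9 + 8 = -a^2 + a*(b - 7) - 2*b + 18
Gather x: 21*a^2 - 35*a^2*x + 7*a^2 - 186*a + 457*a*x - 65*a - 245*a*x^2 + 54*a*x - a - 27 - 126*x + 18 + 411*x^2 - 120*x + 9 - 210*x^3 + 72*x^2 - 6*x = 28*a^2 - 252*a - 210*x^3 + x^2*(483 - 245*a) + x*(-35*a^2 + 511*a - 252)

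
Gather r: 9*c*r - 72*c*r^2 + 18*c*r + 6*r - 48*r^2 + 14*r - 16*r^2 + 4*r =r^2*(-72*c - 64) + r*(27*c + 24)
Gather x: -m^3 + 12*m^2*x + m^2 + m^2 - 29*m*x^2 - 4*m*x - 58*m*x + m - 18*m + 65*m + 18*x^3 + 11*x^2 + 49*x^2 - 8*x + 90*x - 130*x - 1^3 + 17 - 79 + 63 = -m^3 + 2*m^2 + 48*m + 18*x^3 + x^2*(60 - 29*m) + x*(12*m^2 - 62*m - 48)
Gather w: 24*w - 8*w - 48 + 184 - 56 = 16*w + 80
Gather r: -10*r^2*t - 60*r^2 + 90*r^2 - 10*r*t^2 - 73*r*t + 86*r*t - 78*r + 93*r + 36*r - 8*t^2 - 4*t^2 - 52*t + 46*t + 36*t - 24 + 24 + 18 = r^2*(30 - 10*t) + r*(-10*t^2 + 13*t + 51) - 12*t^2 + 30*t + 18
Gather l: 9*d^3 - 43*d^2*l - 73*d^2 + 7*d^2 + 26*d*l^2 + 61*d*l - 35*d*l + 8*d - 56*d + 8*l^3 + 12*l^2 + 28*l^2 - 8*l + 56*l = 9*d^3 - 66*d^2 - 48*d + 8*l^3 + l^2*(26*d + 40) + l*(-43*d^2 + 26*d + 48)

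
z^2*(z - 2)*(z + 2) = z^4 - 4*z^2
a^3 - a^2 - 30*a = a*(a - 6)*(a + 5)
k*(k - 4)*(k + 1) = k^3 - 3*k^2 - 4*k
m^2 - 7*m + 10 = (m - 5)*(m - 2)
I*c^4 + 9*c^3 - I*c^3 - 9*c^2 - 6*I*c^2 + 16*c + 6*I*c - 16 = (c - 8*I)*(c - 2*I)*(c + I)*(I*c - I)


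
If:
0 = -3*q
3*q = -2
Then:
No Solution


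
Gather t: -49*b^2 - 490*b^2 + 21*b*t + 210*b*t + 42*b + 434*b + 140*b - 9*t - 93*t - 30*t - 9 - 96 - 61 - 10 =-539*b^2 + 616*b + t*(231*b - 132) - 176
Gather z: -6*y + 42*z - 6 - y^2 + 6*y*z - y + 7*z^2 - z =-y^2 - 7*y + 7*z^2 + z*(6*y + 41) - 6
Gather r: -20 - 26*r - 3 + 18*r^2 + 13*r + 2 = 18*r^2 - 13*r - 21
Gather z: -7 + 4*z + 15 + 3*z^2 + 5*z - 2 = 3*z^2 + 9*z + 6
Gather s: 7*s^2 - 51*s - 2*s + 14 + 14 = 7*s^2 - 53*s + 28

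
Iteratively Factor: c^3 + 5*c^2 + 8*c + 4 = (c + 2)*(c^2 + 3*c + 2) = (c + 2)^2*(c + 1)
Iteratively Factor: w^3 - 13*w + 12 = (w + 4)*(w^2 - 4*w + 3) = (w - 1)*(w + 4)*(w - 3)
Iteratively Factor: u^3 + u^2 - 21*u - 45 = (u + 3)*(u^2 - 2*u - 15) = (u - 5)*(u + 3)*(u + 3)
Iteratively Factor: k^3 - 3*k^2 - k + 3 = (k - 1)*(k^2 - 2*k - 3) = (k - 1)*(k + 1)*(k - 3)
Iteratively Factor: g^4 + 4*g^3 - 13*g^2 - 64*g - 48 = (g - 4)*(g^3 + 8*g^2 + 19*g + 12) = (g - 4)*(g + 4)*(g^2 + 4*g + 3) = (g - 4)*(g + 3)*(g + 4)*(g + 1)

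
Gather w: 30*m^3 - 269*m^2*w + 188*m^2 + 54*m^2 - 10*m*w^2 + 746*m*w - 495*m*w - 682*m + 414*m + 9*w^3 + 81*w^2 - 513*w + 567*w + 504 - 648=30*m^3 + 242*m^2 - 268*m + 9*w^3 + w^2*(81 - 10*m) + w*(-269*m^2 + 251*m + 54) - 144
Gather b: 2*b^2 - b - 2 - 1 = 2*b^2 - b - 3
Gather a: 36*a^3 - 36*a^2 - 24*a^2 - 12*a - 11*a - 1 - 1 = 36*a^3 - 60*a^2 - 23*a - 2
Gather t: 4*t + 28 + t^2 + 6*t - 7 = t^2 + 10*t + 21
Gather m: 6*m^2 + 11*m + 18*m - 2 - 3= 6*m^2 + 29*m - 5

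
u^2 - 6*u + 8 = (u - 4)*(u - 2)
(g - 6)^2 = g^2 - 12*g + 36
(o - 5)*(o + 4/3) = o^2 - 11*o/3 - 20/3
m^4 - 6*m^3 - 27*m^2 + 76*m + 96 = (m - 8)*(m - 3)*(m + 1)*(m + 4)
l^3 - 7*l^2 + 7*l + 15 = (l - 5)*(l - 3)*(l + 1)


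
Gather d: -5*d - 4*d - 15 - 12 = -9*d - 27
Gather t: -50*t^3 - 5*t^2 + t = -50*t^3 - 5*t^2 + t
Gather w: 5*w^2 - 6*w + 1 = 5*w^2 - 6*w + 1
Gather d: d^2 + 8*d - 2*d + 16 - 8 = d^2 + 6*d + 8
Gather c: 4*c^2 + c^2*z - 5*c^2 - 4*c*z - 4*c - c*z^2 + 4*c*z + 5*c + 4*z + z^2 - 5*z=c^2*(z - 1) + c*(1 - z^2) + z^2 - z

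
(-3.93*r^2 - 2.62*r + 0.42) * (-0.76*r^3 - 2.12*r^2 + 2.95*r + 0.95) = 2.9868*r^5 + 10.3228*r^4 - 6.3583*r^3 - 12.3529*r^2 - 1.25*r + 0.399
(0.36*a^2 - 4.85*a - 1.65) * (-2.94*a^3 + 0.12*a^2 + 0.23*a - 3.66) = -1.0584*a^5 + 14.3022*a^4 + 4.3518*a^3 - 2.6311*a^2 + 17.3715*a + 6.039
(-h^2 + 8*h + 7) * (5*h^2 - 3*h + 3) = -5*h^4 + 43*h^3 + 8*h^2 + 3*h + 21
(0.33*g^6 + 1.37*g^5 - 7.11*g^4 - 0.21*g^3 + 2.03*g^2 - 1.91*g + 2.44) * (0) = 0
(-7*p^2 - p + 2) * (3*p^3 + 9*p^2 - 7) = -21*p^5 - 66*p^4 - 3*p^3 + 67*p^2 + 7*p - 14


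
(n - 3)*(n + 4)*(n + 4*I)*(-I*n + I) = -I*n^4 + 4*n^3 + 13*I*n^2 - 52*n - 12*I*n + 48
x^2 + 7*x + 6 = (x + 1)*(x + 6)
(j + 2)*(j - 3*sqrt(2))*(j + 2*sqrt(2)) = j^3 - sqrt(2)*j^2 + 2*j^2 - 12*j - 2*sqrt(2)*j - 24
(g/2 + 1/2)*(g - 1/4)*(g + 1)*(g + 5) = g^4/2 + 27*g^3/8 + 37*g^2/8 + 9*g/8 - 5/8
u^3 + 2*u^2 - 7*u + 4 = (u - 1)^2*(u + 4)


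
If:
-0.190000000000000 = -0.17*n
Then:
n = 1.12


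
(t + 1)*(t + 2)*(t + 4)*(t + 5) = t^4 + 12*t^3 + 49*t^2 + 78*t + 40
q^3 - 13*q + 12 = (q - 3)*(q - 1)*(q + 4)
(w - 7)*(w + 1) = w^2 - 6*w - 7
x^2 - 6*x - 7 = (x - 7)*(x + 1)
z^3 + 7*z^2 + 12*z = z*(z + 3)*(z + 4)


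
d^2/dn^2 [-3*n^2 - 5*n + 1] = -6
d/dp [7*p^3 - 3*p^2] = 3*p*(7*p - 2)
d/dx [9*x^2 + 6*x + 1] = 18*x + 6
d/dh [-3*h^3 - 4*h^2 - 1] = h*(-9*h - 8)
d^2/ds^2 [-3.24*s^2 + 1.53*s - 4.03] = -6.48000000000000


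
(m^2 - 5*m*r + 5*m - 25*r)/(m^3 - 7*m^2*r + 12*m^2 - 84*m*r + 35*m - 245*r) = (-m + 5*r)/(-m^2 + 7*m*r - 7*m + 49*r)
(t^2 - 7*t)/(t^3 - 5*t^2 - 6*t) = (7 - t)/(-t^2 + 5*t + 6)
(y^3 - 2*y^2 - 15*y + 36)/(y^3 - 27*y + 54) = (y + 4)/(y + 6)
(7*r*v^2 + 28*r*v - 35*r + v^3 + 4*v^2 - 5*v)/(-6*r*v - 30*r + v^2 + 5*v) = (-7*r*v + 7*r - v^2 + v)/(6*r - v)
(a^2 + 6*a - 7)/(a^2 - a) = (a + 7)/a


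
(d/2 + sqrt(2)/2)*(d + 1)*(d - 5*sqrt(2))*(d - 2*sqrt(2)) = d^4/2 - 3*sqrt(2)*d^3 + d^3/2 - 3*sqrt(2)*d^2 + 3*d^2 + 3*d + 10*sqrt(2)*d + 10*sqrt(2)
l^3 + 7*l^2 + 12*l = l*(l + 3)*(l + 4)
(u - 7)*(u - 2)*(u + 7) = u^3 - 2*u^2 - 49*u + 98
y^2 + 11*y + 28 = (y + 4)*(y + 7)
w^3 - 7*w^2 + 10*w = w*(w - 5)*(w - 2)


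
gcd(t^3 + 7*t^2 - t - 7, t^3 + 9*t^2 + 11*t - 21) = t^2 + 6*t - 7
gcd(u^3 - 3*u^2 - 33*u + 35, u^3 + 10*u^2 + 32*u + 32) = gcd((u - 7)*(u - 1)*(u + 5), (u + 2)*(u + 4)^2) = 1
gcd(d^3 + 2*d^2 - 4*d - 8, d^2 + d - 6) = d - 2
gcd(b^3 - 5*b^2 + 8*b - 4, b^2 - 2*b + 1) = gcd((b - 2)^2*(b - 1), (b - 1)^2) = b - 1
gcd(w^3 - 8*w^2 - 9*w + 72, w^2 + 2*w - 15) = w - 3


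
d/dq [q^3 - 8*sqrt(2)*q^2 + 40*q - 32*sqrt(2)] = 3*q^2 - 16*sqrt(2)*q + 40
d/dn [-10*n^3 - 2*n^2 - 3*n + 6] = -30*n^2 - 4*n - 3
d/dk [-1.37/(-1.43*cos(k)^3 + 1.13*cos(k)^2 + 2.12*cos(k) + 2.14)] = (5.8773*cos(k)^2 - 3.0962*cos(k) - 2.9044)*sin(k)/(-1.43*cos(k)^3 + 1.13*cos(k)^2 + 2.12*cos(k) + 2.14)^2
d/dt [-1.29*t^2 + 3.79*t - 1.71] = 3.79 - 2.58*t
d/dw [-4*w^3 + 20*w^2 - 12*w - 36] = -12*w^2 + 40*w - 12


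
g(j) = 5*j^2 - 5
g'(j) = 10*j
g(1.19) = 2.08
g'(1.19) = 11.90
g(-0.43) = -4.08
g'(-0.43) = -4.30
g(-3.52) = 56.95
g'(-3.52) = -35.20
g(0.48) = -3.85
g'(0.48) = 4.80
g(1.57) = 7.32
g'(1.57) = 15.70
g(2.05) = 16.01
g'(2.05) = 20.50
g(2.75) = 32.81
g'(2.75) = 27.50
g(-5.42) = 141.88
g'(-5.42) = -54.20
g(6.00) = 175.00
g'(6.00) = 60.00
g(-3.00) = 40.00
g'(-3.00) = -30.00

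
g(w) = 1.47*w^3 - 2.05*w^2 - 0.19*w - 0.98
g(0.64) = -1.56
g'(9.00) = 320.12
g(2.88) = 16.58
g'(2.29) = 13.55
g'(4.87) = 84.43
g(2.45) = 7.87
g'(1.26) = 1.65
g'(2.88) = 24.58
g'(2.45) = 16.24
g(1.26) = -1.53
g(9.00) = 902.89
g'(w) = 4.41*w^2 - 4.1*w - 0.19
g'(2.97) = 26.53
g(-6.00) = -391.16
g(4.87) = 119.26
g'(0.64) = -1.01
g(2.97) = 18.88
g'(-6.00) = 183.17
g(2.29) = 5.49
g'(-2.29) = 32.33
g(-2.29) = -28.95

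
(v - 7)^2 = v^2 - 14*v + 49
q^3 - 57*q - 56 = (q - 8)*(q + 1)*(q + 7)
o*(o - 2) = o^2 - 2*o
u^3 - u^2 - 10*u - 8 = (u - 4)*(u + 1)*(u + 2)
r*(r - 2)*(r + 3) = r^3 + r^2 - 6*r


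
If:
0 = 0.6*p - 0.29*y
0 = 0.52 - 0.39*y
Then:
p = 0.64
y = 1.33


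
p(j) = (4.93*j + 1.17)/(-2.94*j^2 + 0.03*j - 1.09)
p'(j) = (4.93*j + 1.17)*(5.88*j - 0.03)/(-2.94*j^2 + 0.03*j - 1.09)^2 + 4.93/(-2.94*j^2 + 0.03*j - 1.09)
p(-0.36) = 0.41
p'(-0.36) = -2.74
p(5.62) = -0.31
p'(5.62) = 0.06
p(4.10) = -0.42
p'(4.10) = 0.10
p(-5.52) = 0.29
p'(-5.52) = 0.05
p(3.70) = -0.47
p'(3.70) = 0.13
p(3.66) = -0.48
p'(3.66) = 0.13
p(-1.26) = 0.87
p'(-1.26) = 0.27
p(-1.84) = 0.71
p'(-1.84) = 0.25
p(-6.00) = 0.27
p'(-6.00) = 0.04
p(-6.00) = 0.27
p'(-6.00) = 0.04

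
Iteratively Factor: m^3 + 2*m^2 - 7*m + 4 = (m - 1)*(m^2 + 3*m - 4) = (m - 1)^2*(m + 4)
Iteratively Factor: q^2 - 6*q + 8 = (q - 4)*(q - 2)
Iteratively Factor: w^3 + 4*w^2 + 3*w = (w)*(w^2 + 4*w + 3) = w*(w + 3)*(w + 1)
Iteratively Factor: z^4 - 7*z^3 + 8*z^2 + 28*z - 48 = (z - 2)*(z^3 - 5*z^2 - 2*z + 24) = (z - 2)*(z + 2)*(z^2 - 7*z + 12) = (z - 4)*(z - 2)*(z + 2)*(z - 3)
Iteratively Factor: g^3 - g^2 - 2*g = (g)*(g^2 - g - 2) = g*(g - 2)*(g + 1)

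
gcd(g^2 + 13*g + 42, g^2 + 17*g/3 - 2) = g + 6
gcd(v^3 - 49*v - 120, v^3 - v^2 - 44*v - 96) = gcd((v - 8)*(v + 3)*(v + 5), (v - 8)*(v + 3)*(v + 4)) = v^2 - 5*v - 24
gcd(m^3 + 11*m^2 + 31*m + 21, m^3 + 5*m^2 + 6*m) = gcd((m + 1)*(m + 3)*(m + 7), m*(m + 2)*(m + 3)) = m + 3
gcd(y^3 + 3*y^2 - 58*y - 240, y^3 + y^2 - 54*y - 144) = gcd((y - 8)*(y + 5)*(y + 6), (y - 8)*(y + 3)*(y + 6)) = y^2 - 2*y - 48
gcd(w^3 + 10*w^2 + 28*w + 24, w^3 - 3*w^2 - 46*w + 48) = w + 6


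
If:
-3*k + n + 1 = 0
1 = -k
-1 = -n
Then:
No Solution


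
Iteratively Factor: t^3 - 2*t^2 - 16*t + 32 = (t + 4)*(t^2 - 6*t + 8) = (t - 4)*(t + 4)*(t - 2)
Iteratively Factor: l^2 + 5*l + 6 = (l + 3)*(l + 2)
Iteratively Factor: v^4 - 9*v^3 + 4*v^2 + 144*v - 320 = (v + 4)*(v^3 - 13*v^2 + 56*v - 80) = (v - 4)*(v + 4)*(v^2 - 9*v + 20) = (v - 5)*(v - 4)*(v + 4)*(v - 4)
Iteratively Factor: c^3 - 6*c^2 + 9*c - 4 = (c - 4)*(c^2 - 2*c + 1) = (c - 4)*(c - 1)*(c - 1)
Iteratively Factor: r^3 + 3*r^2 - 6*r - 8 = (r + 4)*(r^2 - r - 2) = (r + 1)*(r + 4)*(r - 2)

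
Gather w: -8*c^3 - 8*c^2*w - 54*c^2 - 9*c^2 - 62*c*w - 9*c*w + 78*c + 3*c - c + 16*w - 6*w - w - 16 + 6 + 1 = -8*c^3 - 63*c^2 + 80*c + w*(-8*c^2 - 71*c + 9) - 9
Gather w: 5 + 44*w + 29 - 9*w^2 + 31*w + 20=-9*w^2 + 75*w + 54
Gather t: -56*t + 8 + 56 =64 - 56*t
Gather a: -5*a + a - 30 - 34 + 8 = -4*a - 56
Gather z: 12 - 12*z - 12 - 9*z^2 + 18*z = -9*z^2 + 6*z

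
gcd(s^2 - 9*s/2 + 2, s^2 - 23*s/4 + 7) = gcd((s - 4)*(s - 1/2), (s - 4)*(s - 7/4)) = s - 4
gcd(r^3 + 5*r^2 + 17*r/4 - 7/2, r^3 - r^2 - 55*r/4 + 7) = r^2 + 3*r - 7/4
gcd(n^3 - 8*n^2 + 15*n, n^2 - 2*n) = n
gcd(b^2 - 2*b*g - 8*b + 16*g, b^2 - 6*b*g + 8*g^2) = b - 2*g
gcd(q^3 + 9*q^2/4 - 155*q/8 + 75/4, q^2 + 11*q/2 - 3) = q + 6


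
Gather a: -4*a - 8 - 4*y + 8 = -4*a - 4*y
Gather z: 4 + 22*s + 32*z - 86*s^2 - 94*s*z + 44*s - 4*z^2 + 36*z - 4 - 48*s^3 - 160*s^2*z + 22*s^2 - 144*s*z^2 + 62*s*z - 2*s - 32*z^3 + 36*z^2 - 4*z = -48*s^3 - 64*s^2 + 64*s - 32*z^3 + z^2*(32 - 144*s) + z*(-160*s^2 - 32*s + 64)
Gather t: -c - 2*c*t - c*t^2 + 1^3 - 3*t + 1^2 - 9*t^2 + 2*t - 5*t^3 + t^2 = -c - 5*t^3 + t^2*(-c - 8) + t*(-2*c - 1) + 2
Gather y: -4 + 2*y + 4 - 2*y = 0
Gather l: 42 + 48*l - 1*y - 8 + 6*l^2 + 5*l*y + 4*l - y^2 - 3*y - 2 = 6*l^2 + l*(5*y + 52) - y^2 - 4*y + 32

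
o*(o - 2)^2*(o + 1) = o^4 - 3*o^3 + 4*o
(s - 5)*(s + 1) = s^2 - 4*s - 5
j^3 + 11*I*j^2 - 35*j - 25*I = (j + I)*(j + 5*I)^2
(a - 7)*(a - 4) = a^2 - 11*a + 28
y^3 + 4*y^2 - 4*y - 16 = (y - 2)*(y + 2)*(y + 4)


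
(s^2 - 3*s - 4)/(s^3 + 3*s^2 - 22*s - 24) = 1/(s + 6)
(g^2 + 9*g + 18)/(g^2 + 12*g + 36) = (g + 3)/(g + 6)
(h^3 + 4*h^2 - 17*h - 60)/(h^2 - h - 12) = h + 5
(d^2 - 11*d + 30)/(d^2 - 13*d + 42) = (d - 5)/(d - 7)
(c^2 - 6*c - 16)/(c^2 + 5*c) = (c^2 - 6*c - 16)/(c*(c + 5))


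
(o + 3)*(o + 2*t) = o^2 + 2*o*t + 3*o + 6*t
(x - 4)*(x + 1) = x^2 - 3*x - 4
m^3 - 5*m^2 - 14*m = m*(m - 7)*(m + 2)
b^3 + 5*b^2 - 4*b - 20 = (b - 2)*(b + 2)*(b + 5)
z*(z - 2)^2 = z^3 - 4*z^2 + 4*z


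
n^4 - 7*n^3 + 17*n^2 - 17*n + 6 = (n - 3)*(n - 2)*(n - 1)^2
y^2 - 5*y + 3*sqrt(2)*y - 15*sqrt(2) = (y - 5)*(y + 3*sqrt(2))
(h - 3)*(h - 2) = h^2 - 5*h + 6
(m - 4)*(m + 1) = m^2 - 3*m - 4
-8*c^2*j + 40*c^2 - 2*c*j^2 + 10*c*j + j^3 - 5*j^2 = (-4*c + j)*(2*c + j)*(j - 5)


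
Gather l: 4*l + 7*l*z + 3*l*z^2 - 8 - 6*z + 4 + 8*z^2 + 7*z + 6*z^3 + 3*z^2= l*(3*z^2 + 7*z + 4) + 6*z^3 + 11*z^2 + z - 4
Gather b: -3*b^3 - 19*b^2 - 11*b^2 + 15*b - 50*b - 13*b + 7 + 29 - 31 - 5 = -3*b^3 - 30*b^2 - 48*b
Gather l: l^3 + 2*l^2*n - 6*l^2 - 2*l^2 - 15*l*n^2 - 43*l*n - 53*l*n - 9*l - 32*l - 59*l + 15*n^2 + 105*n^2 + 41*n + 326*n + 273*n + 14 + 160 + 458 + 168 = l^3 + l^2*(2*n - 8) + l*(-15*n^2 - 96*n - 100) + 120*n^2 + 640*n + 800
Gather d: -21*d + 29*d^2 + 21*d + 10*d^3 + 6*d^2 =10*d^3 + 35*d^2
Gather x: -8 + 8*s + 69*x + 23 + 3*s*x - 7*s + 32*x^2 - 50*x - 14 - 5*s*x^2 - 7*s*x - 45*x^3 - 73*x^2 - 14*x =s - 45*x^3 + x^2*(-5*s - 41) + x*(5 - 4*s) + 1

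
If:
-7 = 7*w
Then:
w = -1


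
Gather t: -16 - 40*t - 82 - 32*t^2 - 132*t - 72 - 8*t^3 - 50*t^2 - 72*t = -8*t^3 - 82*t^2 - 244*t - 170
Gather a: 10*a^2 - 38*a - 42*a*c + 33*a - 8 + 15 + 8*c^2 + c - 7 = 10*a^2 + a*(-42*c - 5) + 8*c^2 + c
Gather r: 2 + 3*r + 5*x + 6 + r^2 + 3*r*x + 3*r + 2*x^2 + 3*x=r^2 + r*(3*x + 6) + 2*x^2 + 8*x + 8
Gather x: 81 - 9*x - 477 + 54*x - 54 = 45*x - 450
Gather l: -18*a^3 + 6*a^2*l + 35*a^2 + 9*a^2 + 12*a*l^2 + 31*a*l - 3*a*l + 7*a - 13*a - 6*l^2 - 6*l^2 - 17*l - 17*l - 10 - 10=-18*a^3 + 44*a^2 - 6*a + l^2*(12*a - 12) + l*(6*a^2 + 28*a - 34) - 20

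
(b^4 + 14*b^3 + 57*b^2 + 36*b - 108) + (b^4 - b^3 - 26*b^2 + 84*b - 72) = 2*b^4 + 13*b^3 + 31*b^2 + 120*b - 180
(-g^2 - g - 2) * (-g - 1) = g^3 + 2*g^2 + 3*g + 2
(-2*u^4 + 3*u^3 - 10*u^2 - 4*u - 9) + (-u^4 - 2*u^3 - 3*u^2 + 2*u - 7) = -3*u^4 + u^3 - 13*u^2 - 2*u - 16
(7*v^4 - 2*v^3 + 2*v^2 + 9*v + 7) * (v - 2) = 7*v^5 - 16*v^4 + 6*v^3 + 5*v^2 - 11*v - 14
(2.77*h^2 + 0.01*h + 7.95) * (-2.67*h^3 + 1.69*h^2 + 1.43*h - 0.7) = -7.3959*h^5 + 4.6546*h^4 - 17.2485*h^3 + 11.5108*h^2 + 11.3615*h - 5.565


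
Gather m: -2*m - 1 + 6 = 5 - 2*m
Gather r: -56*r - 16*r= -72*r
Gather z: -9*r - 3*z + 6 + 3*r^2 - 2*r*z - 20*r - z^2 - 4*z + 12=3*r^2 - 29*r - z^2 + z*(-2*r - 7) + 18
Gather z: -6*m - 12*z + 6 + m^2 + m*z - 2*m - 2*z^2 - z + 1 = m^2 - 8*m - 2*z^2 + z*(m - 13) + 7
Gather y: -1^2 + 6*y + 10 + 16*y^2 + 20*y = 16*y^2 + 26*y + 9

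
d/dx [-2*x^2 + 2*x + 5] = 2 - 4*x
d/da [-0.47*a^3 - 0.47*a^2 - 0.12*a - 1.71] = -1.41*a^2 - 0.94*a - 0.12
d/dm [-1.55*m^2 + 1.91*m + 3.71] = 1.91 - 3.1*m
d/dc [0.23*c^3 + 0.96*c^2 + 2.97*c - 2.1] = 0.69*c^2 + 1.92*c + 2.97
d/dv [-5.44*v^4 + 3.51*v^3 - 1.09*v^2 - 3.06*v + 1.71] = -21.76*v^3 + 10.53*v^2 - 2.18*v - 3.06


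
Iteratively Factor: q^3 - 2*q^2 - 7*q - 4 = (q - 4)*(q^2 + 2*q + 1) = (q - 4)*(q + 1)*(q + 1)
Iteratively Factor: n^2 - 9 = (n + 3)*(n - 3)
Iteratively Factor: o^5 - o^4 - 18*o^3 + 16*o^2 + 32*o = (o - 2)*(o^4 + o^3 - 16*o^2 - 16*o) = (o - 2)*(o + 1)*(o^3 - 16*o) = o*(o - 2)*(o + 1)*(o^2 - 16) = o*(o - 2)*(o + 1)*(o + 4)*(o - 4)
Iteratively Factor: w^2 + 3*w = (w + 3)*(w)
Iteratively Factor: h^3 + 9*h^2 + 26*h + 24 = (h + 2)*(h^2 + 7*h + 12) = (h + 2)*(h + 3)*(h + 4)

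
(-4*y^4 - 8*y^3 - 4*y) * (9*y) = -36*y^5 - 72*y^4 - 36*y^2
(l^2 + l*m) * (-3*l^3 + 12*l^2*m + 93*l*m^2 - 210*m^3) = -3*l^5 + 9*l^4*m + 105*l^3*m^2 - 117*l^2*m^3 - 210*l*m^4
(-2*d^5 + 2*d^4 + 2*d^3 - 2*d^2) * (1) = -2*d^5 + 2*d^4 + 2*d^3 - 2*d^2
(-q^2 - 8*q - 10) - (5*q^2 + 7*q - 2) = -6*q^2 - 15*q - 8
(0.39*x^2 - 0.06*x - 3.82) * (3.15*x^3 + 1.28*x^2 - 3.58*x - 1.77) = 1.2285*x^5 + 0.3102*x^4 - 13.506*x^3 - 5.3651*x^2 + 13.7818*x + 6.7614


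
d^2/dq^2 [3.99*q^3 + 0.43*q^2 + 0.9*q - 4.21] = 23.94*q + 0.86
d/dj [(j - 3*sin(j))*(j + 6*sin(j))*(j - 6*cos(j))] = 6*j^2*sin(j) + 3*j^2*cos(j) + 3*j^2 + 6*j*sin(j) - 18*sqrt(2)*j*sin(2*j + pi/4) - 12*j*cos(j) - 27*sin(j) + 81*sin(3*j) + 9*sqrt(2)*cos(2*j + pi/4) - 9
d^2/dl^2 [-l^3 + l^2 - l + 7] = 2 - 6*l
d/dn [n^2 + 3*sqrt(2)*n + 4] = 2*n + 3*sqrt(2)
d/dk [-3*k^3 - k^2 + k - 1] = -9*k^2 - 2*k + 1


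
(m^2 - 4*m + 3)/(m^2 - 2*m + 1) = (m - 3)/(m - 1)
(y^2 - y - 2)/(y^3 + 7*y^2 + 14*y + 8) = (y - 2)/(y^2 + 6*y + 8)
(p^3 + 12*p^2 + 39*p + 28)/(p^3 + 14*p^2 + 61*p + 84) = (p + 1)/(p + 3)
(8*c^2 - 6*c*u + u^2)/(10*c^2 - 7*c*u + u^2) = (-4*c + u)/(-5*c + u)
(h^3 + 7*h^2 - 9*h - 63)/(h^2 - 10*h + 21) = (h^2 + 10*h + 21)/(h - 7)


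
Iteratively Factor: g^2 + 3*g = (g)*(g + 3)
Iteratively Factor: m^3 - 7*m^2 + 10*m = (m)*(m^2 - 7*m + 10) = m*(m - 2)*(m - 5)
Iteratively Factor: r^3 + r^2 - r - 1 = (r - 1)*(r^2 + 2*r + 1) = (r - 1)*(r + 1)*(r + 1)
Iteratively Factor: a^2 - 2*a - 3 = (a + 1)*(a - 3)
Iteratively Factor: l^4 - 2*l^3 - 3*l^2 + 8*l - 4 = (l - 1)*(l^3 - l^2 - 4*l + 4) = (l - 2)*(l - 1)*(l^2 + l - 2) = (l - 2)*(l - 1)^2*(l + 2)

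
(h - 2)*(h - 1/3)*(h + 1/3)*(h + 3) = h^4 + h^3 - 55*h^2/9 - h/9 + 2/3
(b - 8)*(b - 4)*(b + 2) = b^3 - 10*b^2 + 8*b + 64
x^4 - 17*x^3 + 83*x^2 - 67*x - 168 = (x - 8)*(x - 7)*(x - 3)*(x + 1)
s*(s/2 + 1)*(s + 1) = s^3/2 + 3*s^2/2 + s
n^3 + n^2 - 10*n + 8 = (n - 2)*(n - 1)*(n + 4)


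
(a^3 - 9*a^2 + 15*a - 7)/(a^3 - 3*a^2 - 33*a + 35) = (a - 1)/(a + 5)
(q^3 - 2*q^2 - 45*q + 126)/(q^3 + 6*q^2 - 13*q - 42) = (q - 6)/(q + 2)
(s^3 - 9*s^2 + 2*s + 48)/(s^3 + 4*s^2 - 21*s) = (s^2 - 6*s - 16)/(s*(s + 7))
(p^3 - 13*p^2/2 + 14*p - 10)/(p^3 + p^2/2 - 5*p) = (2*p^2 - 9*p + 10)/(p*(2*p + 5))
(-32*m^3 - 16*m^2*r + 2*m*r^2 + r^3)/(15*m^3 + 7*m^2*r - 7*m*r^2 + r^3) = (-32*m^3 - 16*m^2*r + 2*m*r^2 + r^3)/(15*m^3 + 7*m^2*r - 7*m*r^2 + r^3)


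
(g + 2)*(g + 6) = g^2 + 8*g + 12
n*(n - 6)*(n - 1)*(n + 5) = n^4 - 2*n^3 - 29*n^2 + 30*n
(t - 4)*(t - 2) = t^2 - 6*t + 8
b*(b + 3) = b^2 + 3*b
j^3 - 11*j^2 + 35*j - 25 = (j - 5)^2*(j - 1)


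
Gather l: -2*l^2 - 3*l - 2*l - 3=-2*l^2 - 5*l - 3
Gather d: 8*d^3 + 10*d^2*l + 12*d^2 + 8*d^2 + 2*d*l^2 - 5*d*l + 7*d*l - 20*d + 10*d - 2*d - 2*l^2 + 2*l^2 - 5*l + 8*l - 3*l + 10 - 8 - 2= 8*d^3 + d^2*(10*l + 20) + d*(2*l^2 + 2*l - 12)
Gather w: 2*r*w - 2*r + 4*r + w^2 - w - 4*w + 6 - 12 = 2*r + w^2 + w*(2*r - 5) - 6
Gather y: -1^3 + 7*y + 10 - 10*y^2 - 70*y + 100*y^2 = 90*y^2 - 63*y + 9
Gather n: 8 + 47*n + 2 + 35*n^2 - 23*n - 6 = 35*n^2 + 24*n + 4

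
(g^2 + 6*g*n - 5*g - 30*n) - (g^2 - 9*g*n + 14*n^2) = 15*g*n - 5*g - 14*n^2 - 30*n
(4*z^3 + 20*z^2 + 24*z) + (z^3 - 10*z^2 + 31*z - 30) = 5*z^3 + 10*z^2 + 55*z - 30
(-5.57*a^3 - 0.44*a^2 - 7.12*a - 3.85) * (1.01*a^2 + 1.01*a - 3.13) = -5.6257*a^5 - 6.0701*a^4 + 9.7985*a^3 - 9.7025*a^2 + 18.3971*a + 12.0505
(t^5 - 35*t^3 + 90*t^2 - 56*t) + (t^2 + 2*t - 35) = t^5 - 35*t^3 + 91*t^2 - 54*t - 35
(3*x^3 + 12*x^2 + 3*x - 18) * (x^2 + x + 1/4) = 3*x^5 + 15*x^4 + 63*x^3/4 - 12*x^2 - 69*x/4 - 9/2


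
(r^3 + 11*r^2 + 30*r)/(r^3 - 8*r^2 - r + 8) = r*(r^2 + 11*r + 30)/(r^3 - 8*r^2 - r + 8)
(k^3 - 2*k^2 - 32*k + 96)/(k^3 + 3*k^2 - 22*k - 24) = (k - 4)/(k + 1)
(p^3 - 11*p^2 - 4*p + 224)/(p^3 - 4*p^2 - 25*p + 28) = (p - 8)/(p - 1)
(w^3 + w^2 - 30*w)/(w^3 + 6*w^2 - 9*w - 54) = w*(w - 5)/(w^2 - 9)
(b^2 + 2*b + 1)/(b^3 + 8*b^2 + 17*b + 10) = (b + 1)/(b^2 + 7*b + 10)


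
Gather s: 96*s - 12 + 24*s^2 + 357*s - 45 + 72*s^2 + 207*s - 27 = 96*s^2 + 660*s - 84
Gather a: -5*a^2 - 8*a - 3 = -5*a^2 - 8*a - 3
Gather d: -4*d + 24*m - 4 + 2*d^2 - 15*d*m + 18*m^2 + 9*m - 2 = 2*d^2 + d*(-15*m - 4) + 18*m^2 + 33*m - 6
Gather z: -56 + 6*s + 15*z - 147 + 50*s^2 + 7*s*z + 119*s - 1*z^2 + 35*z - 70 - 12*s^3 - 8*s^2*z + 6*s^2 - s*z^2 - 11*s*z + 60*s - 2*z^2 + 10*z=-12*s^3 + 56*s^2 + 185*s + z^2*(-s - 3) + z*(-8*s^2 - 4*s + 60) - 273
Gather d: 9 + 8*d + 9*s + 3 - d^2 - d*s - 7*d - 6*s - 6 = -d^2 + d*(1 - s) + 3*s + 6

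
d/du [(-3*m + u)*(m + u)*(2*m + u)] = -7*m^2 + 3*u^2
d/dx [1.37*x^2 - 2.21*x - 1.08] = 2.74*x - 2.21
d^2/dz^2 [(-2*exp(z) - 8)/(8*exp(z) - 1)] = (-528*exp(z) - 66)*exp(z)/(512*exp(3*z) - 192*exp(2*z) + 24*exp(z) - 1)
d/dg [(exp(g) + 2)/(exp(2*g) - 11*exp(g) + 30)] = (-(exp(g) + 2)*(2*exp(g) - 11) + exp(2*g) - 11*exp(g) + 30)*exp(g)/(exp(2*g) - 11*exp(g) + 30)^2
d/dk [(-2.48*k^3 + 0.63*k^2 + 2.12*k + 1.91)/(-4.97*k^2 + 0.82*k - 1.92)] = (12.3256*k^4 - 4.0672*k^3 + 25.3378*k^2 + 16.5662*k - 5.6366)/(24.7009*k^4 - 8.1508*k^3 + 19.7572*k^2 - 3.1488*k + 3.6864)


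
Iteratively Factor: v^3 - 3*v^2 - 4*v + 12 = (v + 2)*(v^2 - 5*v + 6) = (v - 3)*(v + 2)*(v - 2)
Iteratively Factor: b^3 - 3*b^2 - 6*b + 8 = (b + 2)*(b^2 - 5*b + 4) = (b - 4)*(b + 2)*(b - 1)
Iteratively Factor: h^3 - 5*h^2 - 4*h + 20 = (h - 2)*(h^2 - 3*h - 10) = (h - 5)*(h - 2)*(h + 2)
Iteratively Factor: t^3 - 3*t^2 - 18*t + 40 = (t - 5)*(t^2 + 2*t - 8) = (t - 5)*(t - 2)*(t + 4)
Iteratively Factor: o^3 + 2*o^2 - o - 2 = (o + 2)*(o^2 - 1) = (o - 1)*(o + 2)*(o + 1)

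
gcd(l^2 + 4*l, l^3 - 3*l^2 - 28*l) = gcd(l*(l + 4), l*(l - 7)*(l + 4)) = l^2 + 4*l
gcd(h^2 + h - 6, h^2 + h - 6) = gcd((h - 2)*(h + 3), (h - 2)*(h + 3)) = h^2 + h - 6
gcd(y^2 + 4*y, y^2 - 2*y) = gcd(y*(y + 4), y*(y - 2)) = y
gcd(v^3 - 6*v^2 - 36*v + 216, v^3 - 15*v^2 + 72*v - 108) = v^2 - 12*v + 36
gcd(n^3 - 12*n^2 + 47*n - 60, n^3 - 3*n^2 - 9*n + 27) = n - 3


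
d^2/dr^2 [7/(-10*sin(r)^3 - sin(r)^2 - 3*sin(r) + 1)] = 7*(900*sin(r)^6 + 110*sin(r)^5 - 1136*sin(r)^4 - 61*sin(r)^3 - 173*sin(r)^2 - 75*sin(r) - 20)/(10*sin(r)^3 + sin(r)^2 + 3*sin(r) - 1)^3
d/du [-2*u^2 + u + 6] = 1 - 4*u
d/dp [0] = 0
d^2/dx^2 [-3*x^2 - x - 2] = -6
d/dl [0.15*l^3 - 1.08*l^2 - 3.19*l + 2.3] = 0.45*l^2 - 2.16*l - 3.19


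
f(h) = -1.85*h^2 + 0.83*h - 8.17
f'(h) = 0.83 - 3.7*h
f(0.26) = -8.08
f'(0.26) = -0.13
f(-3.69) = -36.42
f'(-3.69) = 14.48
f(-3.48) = -33.46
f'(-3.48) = 13.71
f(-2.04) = -17.56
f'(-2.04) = 8.38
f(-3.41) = -32.51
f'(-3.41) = 13.45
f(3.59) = -29.03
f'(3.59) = -12.45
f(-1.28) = -12.26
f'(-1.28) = 5.57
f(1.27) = -10.10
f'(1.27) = -3.87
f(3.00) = -22.33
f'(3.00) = -10.27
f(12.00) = -264.61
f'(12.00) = -43.57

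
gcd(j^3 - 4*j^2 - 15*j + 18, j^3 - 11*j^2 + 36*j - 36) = j - 6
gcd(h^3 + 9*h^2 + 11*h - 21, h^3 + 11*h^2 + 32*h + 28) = h + 7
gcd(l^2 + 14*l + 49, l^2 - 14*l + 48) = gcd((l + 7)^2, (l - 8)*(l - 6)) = 1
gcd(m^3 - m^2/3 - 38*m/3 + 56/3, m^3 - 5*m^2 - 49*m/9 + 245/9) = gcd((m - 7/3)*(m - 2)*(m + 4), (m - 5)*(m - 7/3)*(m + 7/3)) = m - 7/3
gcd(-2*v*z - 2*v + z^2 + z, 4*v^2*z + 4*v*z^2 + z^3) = 1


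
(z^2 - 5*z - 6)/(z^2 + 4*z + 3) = (z - 6)/(z + 3)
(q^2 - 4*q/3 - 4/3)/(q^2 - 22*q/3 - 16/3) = (q - 2)/(q - 8)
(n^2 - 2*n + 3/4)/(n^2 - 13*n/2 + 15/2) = (n - 1/2)/(n - 5)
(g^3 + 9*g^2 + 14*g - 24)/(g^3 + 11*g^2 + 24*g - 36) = (g + 4)/(g + 6)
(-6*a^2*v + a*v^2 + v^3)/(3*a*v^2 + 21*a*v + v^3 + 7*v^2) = (-2*a + v)/(v + 7)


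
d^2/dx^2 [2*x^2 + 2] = 4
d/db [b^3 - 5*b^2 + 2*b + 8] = 3*b^2 - 10*b + 2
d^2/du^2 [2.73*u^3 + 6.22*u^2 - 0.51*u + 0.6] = 16.38*u + 12.44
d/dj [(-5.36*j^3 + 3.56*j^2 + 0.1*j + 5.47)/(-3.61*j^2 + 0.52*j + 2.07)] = (19.3496*j^4 - 5.5744*j^3 - 31.0734*j^2 + 54.2318*j - 2.6374)/(13.0321*j^4 - 3.7544*j^3 - 14.675*j^2 + 2.1528*j + 4.2849)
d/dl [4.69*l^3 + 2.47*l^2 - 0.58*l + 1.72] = 14.07*l^2 + 4.94*l - 0.58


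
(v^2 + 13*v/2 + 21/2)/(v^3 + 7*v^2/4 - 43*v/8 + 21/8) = 4*(v + 3)/(4*v^2 - 7*v + 3)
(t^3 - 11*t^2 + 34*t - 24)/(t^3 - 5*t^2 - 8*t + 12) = (t - 4)/(t + 2)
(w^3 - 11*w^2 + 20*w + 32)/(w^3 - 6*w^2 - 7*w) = (w^2 - 12*w + 32)/(w*(w - 7))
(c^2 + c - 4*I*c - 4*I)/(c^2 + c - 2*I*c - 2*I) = (c - 4*I)/(c - 2*I)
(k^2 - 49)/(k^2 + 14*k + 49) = (k - 7)/(k + 7)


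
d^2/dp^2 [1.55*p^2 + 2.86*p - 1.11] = 3.10000000000000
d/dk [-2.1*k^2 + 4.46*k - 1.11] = 4.46 - 4.2*k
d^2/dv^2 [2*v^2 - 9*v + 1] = 4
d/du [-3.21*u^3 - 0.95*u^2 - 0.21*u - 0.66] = -9.63*u^2 - 1.9*u - 0.21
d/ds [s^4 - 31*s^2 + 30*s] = 4*s^3 - 62*s + 30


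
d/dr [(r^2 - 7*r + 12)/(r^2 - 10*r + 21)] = -3/(r^2 - 14*r + 49)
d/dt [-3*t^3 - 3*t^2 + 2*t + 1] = -9*t^2 - 6*t + 2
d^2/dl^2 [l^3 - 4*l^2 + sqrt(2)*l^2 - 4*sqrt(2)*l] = 6*l - 8 + 2*sqrt(2)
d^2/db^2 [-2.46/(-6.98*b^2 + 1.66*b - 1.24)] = (-239.704368*b^2 + 57.007056*b + 2.46*(13.96*b - 1.66)*(27.92*b - 3.32) - 42.583584)/(6.98*b^2 - 1.66*b + 1.24)^3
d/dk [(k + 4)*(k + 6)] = 2*k + 10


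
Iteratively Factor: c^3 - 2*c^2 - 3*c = (c - 3)*(c^2 + c) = (c - 3)*(c + 1)*(c)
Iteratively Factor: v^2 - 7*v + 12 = (v - 4)*(v - 3)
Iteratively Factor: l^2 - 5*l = (l)*(l - 5)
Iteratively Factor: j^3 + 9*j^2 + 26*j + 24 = (j + 3)*(j^2 + 6*j + 8) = (j + 3)*(j + 4)*(j + 2)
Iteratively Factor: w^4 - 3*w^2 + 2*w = (w + 2)*(w^3 - 2*w^2 + w) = (w - 1)*(w + 2)*(w^2 - w) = w*(w - 1)*(w + 2)*(w - 1)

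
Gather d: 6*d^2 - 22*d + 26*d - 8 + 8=6*d^2 + 4*d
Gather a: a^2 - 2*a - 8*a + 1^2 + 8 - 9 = a^2 - 10*a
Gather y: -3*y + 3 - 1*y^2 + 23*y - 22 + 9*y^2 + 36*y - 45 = 8*y^2 + 56*y - 64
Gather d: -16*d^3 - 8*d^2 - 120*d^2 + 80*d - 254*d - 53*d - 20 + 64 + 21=-16*d^3 - 128*d^2 - 227*d + 65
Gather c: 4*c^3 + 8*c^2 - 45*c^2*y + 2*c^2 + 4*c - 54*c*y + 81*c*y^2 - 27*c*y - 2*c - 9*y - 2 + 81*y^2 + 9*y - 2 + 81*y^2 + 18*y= 4*c^3 + c^2*(10 - 45*y) + c*(81*y^2 - 81*y + 2) + 162*y^2 + 18*y - 4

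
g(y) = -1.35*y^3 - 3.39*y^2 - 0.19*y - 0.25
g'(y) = -4.05*y^2 - 6.78*y - 0.19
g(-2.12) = -2.22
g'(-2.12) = -4.02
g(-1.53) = -3.06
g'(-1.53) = 0.70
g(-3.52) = 17.29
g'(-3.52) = -26.51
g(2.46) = -41.33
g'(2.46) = -41.38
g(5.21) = -284.18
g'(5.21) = -145.45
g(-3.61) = 19.77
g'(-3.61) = -28.49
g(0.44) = -1.10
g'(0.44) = -3.96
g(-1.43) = -2.96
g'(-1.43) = 1.22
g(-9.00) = 711.02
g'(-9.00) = -267.22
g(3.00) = -67.78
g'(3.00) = -56.98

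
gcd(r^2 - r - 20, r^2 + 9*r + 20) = r + 4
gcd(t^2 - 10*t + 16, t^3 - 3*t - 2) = t - 2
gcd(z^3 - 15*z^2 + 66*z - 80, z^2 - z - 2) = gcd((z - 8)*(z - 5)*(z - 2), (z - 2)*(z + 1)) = z - 2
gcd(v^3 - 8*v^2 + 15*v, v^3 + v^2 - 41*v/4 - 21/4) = v - 3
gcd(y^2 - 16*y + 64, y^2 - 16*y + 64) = y^2 - 16*y + 64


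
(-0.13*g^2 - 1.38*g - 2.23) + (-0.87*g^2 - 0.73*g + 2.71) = -1.0*g^2 - 2.11*g + 0.48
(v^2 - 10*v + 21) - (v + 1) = v^2 - 11*v + 20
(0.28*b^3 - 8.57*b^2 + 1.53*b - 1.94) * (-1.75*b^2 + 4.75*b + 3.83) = -0.49*b^5 + 16.3275*b^4 - 42.3126*b^3 - 22.1606*b^2 - 3.3551*b - 7.4302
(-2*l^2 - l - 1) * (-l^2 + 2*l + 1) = 2*l^4 - 3*l^3 - 3*l^2 - 3*l - 1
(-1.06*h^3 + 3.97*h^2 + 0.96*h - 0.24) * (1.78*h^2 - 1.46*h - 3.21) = -1.8868*h^5 + 8.6142*h^4 - 0.6848*h^3 - 14.5725*h^2 - 2.7312*h + 0.7704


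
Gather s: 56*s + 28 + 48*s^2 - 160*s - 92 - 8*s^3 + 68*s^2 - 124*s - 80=-8*s^3 + 116*s^2 - 228*s - 144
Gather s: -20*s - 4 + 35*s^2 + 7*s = 35*s^2 - 13*s - 4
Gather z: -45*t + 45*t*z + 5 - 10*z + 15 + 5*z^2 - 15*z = -45*t + 5*z^2 + z*(45*t - 25) + 20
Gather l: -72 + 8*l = 8*l - 72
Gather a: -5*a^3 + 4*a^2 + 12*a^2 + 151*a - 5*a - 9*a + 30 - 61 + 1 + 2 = -5*a^3 + 16*a^2 + 137*a - 28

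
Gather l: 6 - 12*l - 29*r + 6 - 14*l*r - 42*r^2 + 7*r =l*(-14*r - 12) - 42*r^2 - 22*r + 12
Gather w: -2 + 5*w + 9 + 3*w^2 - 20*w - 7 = 3*w^2 - 15*w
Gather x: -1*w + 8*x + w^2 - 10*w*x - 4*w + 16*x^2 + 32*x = w^2 - 5*w + 16*x^2 + x*(40 - 10*w)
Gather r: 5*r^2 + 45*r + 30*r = 5*r^2 + 75*r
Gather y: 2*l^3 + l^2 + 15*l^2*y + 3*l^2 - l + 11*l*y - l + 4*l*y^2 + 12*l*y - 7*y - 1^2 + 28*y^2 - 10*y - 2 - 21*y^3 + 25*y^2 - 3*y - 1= 2*l^3 + 4*l^2 - 2*l - 21*y^3 + y^2*(4*l + 53) + y*(15*l^2 + 23*l - 20) - 4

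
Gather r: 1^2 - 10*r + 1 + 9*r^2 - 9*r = 9*r^2 - 19*r + 2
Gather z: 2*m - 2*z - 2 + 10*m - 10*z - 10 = 12*m - 12*z - 12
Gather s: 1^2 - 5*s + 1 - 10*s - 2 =-15*s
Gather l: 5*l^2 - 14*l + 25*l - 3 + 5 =5*l^2 + 11*l + 2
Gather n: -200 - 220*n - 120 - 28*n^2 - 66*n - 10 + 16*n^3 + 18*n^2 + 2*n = 16*n^3 - 10*n^2 - 284*n - 330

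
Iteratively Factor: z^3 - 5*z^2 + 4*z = (z - 1)*(z^2 - 4*z) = (z - 4)*(z - 1)*(z)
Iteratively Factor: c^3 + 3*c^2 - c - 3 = (c + 1)*(c^2 + 2*c - 3) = (c - 1)*(c + 1)*(c + 3)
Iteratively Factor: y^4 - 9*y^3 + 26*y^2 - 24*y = (y - 4)*(y^3 - 5*y^2 + 6*y) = (y - 4)*(y - 2)*(y^2 - 3*y) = (y - 4)*(y - 3)*(y - 2)*(y)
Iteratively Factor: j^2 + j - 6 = (j - 2)*(j + 3)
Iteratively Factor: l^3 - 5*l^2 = (l)*(l^2 - 5*l) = l^2*(l - 5)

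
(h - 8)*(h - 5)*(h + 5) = h^3 - 8*h^2 - 25*h + 200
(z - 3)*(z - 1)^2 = z^3 - 5*z^2 + 7*z - 3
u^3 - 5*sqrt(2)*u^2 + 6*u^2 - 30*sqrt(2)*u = u*(u + 6)*(u - 5*sqrt(2))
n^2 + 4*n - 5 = (n - 1)*(n + 5)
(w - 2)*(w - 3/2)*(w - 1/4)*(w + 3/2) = w^4 - 9*w^3/4 - 7*w^2/4 + 81*w/16 - 9/8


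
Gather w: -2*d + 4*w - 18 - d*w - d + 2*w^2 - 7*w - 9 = -3*d + 2*w^2 + w*(-d - 3) - 27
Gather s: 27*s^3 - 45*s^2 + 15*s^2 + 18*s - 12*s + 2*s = 27*s^3 - 30*s^2 + 8*s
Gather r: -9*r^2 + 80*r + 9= -9*r^2 + 80*r + 9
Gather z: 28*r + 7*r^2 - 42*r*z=7*r^2 - 42*r*z + 28*r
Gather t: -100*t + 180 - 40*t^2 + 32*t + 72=-40*t^2 - 68*t + 252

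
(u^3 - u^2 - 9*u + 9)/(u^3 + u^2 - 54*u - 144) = (u^2 - 4*u + 3)/(u^2 - 2*u - 48)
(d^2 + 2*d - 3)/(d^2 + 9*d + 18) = (d - 1)/(d + 6)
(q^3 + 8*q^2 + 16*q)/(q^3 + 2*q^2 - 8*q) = (q + 4)/(q - 2)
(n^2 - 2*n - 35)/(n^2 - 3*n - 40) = (n - 7)/(n - 8)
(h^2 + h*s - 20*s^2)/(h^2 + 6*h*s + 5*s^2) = (h - 4*s)/(h + s)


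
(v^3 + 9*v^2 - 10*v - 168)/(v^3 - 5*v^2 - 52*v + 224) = (v + 6)/(v - 8)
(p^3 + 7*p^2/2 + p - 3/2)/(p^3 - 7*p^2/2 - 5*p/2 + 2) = (p + 3)/(p - 4)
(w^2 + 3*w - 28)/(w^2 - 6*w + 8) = (w + 7)/(w - 2)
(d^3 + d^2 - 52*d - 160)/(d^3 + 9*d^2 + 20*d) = (d - 8)/d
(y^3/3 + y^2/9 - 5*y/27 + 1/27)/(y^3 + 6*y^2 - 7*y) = (9*y^3 + 3*y^2 - 5*y + 1)/(27*y*(y^2 + 6*y - 7))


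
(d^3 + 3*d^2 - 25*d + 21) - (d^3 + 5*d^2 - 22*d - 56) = -2*d^2 - 3*d + 77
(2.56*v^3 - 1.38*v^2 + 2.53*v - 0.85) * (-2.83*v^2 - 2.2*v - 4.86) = -7.2448*v^5 - 1.7266*v^4 - 16.5655*v^3 + 3.5463*v^2 - 10.4258*v + 4.131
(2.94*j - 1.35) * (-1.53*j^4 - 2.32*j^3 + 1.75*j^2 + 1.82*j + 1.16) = -4.4982*j^5 - 4.7553*j^4 + 8.277*j^3 + 2.9883*j^2 + 0.953399999999999*j - 1.566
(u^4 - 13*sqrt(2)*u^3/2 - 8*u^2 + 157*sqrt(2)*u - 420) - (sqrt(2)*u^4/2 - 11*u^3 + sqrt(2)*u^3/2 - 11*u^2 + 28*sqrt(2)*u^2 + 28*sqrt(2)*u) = -sqrt(2)*u^4/2 + u^4 - 7*sqrt(2)*u^3 + 11*u^3 - 28*sqrt(2)*u^2 + 3*u^2 + 129*sqrt(2)*u - 420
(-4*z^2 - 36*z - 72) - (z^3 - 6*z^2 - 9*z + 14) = -z^3 + 2*z^2 - 27*z - 86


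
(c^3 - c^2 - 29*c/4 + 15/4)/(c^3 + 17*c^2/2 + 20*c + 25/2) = (2*c^2 - 7*c + 3)/(2*(c^2 + 6*c + 5))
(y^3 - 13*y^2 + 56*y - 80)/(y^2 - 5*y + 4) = (y^2 - 9*y + 20)/(y - 1)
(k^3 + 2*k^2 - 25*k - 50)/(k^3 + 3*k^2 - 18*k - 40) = (k - 5)/(k - 4)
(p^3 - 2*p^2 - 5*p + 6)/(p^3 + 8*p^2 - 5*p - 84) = (p^2 + p - 2)/(p^2 + 11*p + 28)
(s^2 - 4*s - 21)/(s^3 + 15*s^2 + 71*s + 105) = (s - 7)/(s^2 + 12*s + 35)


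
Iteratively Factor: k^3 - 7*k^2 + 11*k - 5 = (k - 1)*(k^2 - 6*k + 5) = (k - 1)^2*(k - 5)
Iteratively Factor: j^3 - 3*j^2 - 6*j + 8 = (j - 4)*(j^2 + j - 2) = (j - 4)*(j + 2)*(j - 1)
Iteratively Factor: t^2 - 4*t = (t - 4)*(t)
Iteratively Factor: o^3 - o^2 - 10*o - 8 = (o - 4)*(o^2 + 3*o + 2) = (o - 4)*(o + 1)*(o + 2)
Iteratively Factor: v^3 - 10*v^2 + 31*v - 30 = (v - 3)*(v^2 - 7*v + 10) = (v - 3)*(v - 2)*(v - 5)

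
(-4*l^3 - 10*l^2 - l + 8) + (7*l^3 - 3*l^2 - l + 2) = 3*l^3 - 13*l^2 - 2*l + 10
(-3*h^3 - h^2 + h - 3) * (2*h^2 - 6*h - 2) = -6*h^5 + 16*h^4 + 14*h^3 - 10*h^2 + 16*h + 6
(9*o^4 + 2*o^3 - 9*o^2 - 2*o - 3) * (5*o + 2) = 45*o^5 + 28*o^4 - 41*o^3 - 28*o^2 - 19*o - 6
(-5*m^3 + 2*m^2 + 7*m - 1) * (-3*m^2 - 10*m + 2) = 15*m^5 + 44*m^4 - 51*m^3 - 63*m^2 + 24*m - 2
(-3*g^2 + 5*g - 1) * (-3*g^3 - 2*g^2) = 9*g^5 - 9*g^4 - 7*g^3 + 2*g^2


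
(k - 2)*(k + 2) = k^2 - 4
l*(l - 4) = l^2 - 4*l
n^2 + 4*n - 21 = (n - 3)*(n + 7)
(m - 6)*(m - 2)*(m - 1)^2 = m^4 - 10*m^3 + 29*m^2 - 32*m + 12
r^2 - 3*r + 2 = (r - 2)*(r - 1)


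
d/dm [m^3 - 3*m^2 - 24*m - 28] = 3*m^2 - 6*m - 24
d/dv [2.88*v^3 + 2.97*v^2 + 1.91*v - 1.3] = 8.64*v^2 + 5.94*v + 1.91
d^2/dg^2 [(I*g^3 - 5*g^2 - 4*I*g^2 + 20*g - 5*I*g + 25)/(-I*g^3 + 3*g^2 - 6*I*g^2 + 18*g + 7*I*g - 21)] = (g^6*(20 - 4*I) + g^5*(-12 + 228*I) + g^4*(-552 + 216*I) + g^3*(464 + 3712*I) + g^2*(-13140 + 8292*I) + g*(-30564 - 18180*I) + 4872 - 29080*I)/(g^9 + g^8*(18 + 9*I) + g^7*(60 + 162*I) + g^6*(-522 + 756*I) + g^5*(-2958 - 810*I) + g^4*(1854 - 7830*I) + g^3*(16100 + 8910*I) + g^2*(-23814 + 13356*I) + g*(9261 - 23814*I) + 9261*I)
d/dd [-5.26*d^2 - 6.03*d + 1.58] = -10.52*d - 6.03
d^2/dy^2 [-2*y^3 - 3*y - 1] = -12*y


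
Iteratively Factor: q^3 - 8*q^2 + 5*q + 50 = (q - 5)*(q^2 - 3*q - 10) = (q - 5)*(q + 2)*(q - 5)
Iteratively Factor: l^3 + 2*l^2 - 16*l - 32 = (l + 4)*(l^2 - 2*l - 8) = (l + 2)*(l + 4)*(l - 4)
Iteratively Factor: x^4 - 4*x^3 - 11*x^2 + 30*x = (x + 3)*(x^3 - 7*x^2 + 10*x) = x*(x + 3)*(x^2 - 7*x + 10) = x*(x - 5)*(x + 3)*(x - 2)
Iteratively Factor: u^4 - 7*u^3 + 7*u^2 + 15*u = (u - 5)*(u^3 - 2*u^2 - 3*u) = u*(u - 5)*(u^2 - 2*u - 3) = u*(u - 5)*(u - 3)*(u + 1)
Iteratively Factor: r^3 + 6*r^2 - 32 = (r - 2)*(r^2 + 8*r + 16) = (r - 2)*(r + 4)*(r + 4)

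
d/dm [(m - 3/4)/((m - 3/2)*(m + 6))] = (-8*m^2 + 12*m - 45)/(2*(4*m^4 + 36*m^3 + 9*m^2 - 324*m + 324))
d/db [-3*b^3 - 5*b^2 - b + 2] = -9*b^2 - 10*b - 1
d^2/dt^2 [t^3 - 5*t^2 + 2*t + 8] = 6*t - 10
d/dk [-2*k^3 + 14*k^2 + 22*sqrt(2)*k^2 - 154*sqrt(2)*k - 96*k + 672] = -6*k^2 + 28*k + 44*sqrt(2)*k - 154*sqrt(2) - 96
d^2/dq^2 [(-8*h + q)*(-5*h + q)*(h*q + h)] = 2*h*(-13*h + 3*q + 1)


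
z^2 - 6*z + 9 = (z - 3)^2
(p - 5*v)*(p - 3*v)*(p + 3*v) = p^3 - 5*p^2*v - 9*p*v^2 + 45*v^3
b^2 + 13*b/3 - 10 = (b - 5/3)*(b + 6)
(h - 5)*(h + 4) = h^2 - h - 20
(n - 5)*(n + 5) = n^2 - 25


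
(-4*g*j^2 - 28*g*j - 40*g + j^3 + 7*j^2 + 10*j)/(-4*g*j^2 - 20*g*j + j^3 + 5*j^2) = (j + 2)/j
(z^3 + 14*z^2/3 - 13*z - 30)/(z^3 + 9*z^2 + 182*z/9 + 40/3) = 3*(z - 3)/(3*z + 4)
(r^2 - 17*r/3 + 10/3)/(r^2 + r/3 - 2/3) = (r - 5)/(r + 1)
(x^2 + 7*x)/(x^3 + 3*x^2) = (x + 7)/(x*(x + 3))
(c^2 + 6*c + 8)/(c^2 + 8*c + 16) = (c + 2)/(c + 4)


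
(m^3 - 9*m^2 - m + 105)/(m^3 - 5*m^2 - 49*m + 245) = (m + 3)/(m + 7)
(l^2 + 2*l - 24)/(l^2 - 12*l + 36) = (l^2 + 2*l - 24)/(l^2 - 12*l + 36)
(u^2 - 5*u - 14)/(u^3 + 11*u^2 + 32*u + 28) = (u - 7)/(u^2 + 9*u + 14)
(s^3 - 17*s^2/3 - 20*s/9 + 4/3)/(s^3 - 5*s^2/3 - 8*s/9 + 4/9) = (s - 6)/(s - 2)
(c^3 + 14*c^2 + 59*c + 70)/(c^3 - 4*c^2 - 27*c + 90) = (c^2 + 9*c + 14)/(c^2 - 9*c + 18)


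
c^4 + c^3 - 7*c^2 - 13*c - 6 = (c - 3)*(c + 1)^2*(c + 2)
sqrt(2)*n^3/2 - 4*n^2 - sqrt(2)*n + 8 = (n - 4*sqrt(2))*(n - sqrt(2))*(sqrt(2)*n/2 + 1)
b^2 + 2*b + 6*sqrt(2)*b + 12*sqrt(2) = (b + 2)*(b + 6*sqrt(2))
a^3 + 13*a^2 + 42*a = a*(a + 6)*(a + 7)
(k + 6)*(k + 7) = k^2 + 13*k + 42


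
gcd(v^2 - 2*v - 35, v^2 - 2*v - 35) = v^2 - 2*v - 35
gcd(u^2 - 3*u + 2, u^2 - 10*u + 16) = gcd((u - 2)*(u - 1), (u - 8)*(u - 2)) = u - 2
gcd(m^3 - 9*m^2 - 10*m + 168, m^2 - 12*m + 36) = m - 6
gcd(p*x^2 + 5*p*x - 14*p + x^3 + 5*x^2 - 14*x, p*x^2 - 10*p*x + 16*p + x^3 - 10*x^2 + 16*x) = p*x - 2*p + x^2 - 2*x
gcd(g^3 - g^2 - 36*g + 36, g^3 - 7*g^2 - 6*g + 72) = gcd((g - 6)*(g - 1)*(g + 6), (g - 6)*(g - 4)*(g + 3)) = g - 6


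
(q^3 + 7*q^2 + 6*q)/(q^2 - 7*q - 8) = q*(q + 6)/(q - 8)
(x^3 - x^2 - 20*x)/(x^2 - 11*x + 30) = x*(x + 4)/(x - 6)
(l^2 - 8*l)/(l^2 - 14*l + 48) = l/(l - 6)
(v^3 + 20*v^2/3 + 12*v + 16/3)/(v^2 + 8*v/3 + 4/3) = v + 4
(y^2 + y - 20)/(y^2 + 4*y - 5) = (y - 4)/(y - 1)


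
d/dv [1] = 0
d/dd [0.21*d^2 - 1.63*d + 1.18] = 0.42*d - 1.63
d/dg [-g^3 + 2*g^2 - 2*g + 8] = -3*g^2 + 4*g - 2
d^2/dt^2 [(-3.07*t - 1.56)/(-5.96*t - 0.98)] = 74.96488/(5.96*t + 0.98)^3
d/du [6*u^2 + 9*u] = 12*u + 9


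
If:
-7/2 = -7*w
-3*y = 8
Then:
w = 1/2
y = -8/3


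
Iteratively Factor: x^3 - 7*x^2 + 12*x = (x - 3)*(x^2 - 4*x) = (x - 4)*(x - 3)*(x)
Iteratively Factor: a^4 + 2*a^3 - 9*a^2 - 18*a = (a + 2)*(a^3 - 9*a) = a*(a + 2)*(a^2 - 9) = a*(a - 3)*(a + 2)*(a + 3)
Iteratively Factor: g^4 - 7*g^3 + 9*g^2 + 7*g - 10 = (g + 1)*(g^3 - 8*g^2 + 17*g - 10) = (g - 2)*(g + 1)*(g^2 - 6*g + 5) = (g - 2)*(g - 1)*(g + 1)*(g - 5)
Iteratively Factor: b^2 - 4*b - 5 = (b + 1)*(b - 5)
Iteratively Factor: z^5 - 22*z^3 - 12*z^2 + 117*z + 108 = (z - 3)*(z^4 + 3*z^3 - 13*z^2 - 51*z - 36) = (z - 3)*(z + 3)*(z^3 - 13*z - 12) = (z - 4)*(z - 3)*(z + 3)*(z^2 + 4*z + 3) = (z - 4)*(z - 3)*(z + 3)^2*(z + 1)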